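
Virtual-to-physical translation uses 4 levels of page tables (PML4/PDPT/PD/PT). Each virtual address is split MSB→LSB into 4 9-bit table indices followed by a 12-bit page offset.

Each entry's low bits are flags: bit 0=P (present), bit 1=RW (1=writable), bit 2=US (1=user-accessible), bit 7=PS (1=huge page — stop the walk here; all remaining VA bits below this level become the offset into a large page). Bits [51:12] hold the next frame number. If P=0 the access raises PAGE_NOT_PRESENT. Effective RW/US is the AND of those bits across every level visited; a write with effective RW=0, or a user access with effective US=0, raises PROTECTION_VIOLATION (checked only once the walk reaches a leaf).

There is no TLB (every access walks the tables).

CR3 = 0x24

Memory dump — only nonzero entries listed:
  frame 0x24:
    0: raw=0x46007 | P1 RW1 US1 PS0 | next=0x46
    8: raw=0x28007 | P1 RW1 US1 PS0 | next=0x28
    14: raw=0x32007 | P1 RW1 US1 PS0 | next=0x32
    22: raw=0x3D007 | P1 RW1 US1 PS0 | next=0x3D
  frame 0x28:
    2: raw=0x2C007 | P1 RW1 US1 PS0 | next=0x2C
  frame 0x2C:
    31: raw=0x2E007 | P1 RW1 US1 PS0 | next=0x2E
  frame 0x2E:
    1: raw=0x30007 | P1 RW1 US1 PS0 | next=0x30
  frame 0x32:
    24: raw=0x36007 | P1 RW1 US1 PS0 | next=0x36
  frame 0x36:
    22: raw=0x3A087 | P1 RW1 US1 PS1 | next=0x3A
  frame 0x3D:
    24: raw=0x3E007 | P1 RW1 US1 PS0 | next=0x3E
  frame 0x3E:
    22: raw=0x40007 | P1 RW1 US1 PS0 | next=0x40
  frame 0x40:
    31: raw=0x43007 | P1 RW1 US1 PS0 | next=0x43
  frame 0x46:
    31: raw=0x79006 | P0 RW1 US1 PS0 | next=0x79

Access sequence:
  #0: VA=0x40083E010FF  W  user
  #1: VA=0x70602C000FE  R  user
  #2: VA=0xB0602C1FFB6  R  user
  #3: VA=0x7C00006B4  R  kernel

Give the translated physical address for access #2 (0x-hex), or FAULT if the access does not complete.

Walk each access:
#0 VA=0x40083E010FF (w,user):
  lvl0: tbl 0x24, slot 8 ⇒ 0x28007 (P1/RW1/US1/PS0)
  lvl1: tbl 0x28, slot 2 ⇒ 0x2C007 (P1/RW1/US1/PS0)
  lvl2: tbl 0x2C, slot 31 ⇒ 0x2E007 (P1/RW1/US1/PS0)
  lvl3: tbl 0x2E, slot 1 ⇒ 0x30007 (P1/RW1/US1/PS0)
  → PA=0x300FF  (4 entries read)
#1 VA=0x70602C000FE (r,user):
  lvl0: tbl 0x24, slot 14 ⇒ 0x32007 (P1/RW1/US1/PS0)
  lvl1: tbl 0x32, slot 24 ⇒ 0x36007 (P1/RW1/US1/PS0)
  lvl2: tbl 0x36, slot 22 ⇒ 0x3A087 (P1/RW1/US1/PS1)
  → PA=0x3A0FE (huge @L2)  (3 entries read)
#2 VA=0xB0602C1FFB6 (r,user):
  lvl0: tbl 0x24, slot 22 ⇒ 0x3D007 (P1/RW1/US1/PS0)
  lvl1: tbl 0x3D, slot 24 ⇒ 0x3E007 (P1/RW1/US1/PS0)
  lvl2: tbl 0x3E, slot 22 ⇒ 0x40007 (P1/RW1/US1/PS0)
  lvl3: tbl 0x40, slot 31 ⇒ 0x43007 (P1/RW1/US1/PS0)
  → PA=0x43FB6  (4 entries read)
#3 VA=0x7C00006B4 (r,kernel):
  lvl0: tbl 0x24, slot 0 ⇒ 0x46007 (P1/RW1/US1/PS0)
  lvl1: tbl 0x46, slot 31 ⇒ 0x79006 (P0/RW1/US1/PS0)
  → PAGE_NOT_PRESENT  (2 entries read)

Access #2 PA: 0x43FB6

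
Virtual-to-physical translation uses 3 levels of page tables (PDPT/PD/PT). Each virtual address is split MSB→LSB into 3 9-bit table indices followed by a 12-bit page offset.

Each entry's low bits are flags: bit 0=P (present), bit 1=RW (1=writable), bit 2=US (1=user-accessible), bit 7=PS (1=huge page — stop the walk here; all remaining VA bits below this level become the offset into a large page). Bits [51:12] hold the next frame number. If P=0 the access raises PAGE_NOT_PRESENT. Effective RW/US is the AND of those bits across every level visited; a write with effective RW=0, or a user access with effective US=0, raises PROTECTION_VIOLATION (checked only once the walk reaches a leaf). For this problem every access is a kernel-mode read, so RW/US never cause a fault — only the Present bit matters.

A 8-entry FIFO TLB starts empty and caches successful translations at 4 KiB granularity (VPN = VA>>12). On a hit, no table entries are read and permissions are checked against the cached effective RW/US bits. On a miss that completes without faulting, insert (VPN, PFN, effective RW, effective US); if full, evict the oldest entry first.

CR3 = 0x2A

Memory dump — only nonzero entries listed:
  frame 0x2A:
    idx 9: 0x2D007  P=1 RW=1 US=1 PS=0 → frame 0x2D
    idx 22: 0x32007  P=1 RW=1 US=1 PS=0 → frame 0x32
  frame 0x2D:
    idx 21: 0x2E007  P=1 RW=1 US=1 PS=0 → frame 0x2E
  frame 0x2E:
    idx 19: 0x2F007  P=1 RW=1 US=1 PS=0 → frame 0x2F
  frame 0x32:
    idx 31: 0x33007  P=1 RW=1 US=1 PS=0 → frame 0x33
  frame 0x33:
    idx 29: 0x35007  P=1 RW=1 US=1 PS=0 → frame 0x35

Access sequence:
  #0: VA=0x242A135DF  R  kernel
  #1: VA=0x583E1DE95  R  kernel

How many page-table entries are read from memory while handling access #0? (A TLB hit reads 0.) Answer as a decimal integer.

Walk each access:
#0 VA=0x242A135DF (r,kernel):
  [0] read 0x2A idx=9: raw=0x2D007 flags P=1 W=1 U=1 S=0
  [1] read 0x2D idx=21: raw=0x2E007 flags P=1 W=1 U=1 S=0
  [2] read 0x2E idx=19: raw=0x2F007 flags P=1 W=1 U=1 S=0
  ✓ 0x2F5DF  — 3 lookups
#1 VA=0x583E1DE95 (r,kernel):
  [0] read 0x2A idx=22: raw=0x32007 flags P=1 W=1 U=1 S=0
  [1] read 0x32 idx=31: raw=0x33007 flags P=1 W=1 U=1 S=0
  [2] read 0x33 idx=29: raw=0x35007 flags P=1 W=1 U=1 S=0
  ✓ 0x35E95  — 3 lookups

Entries read for #0: 3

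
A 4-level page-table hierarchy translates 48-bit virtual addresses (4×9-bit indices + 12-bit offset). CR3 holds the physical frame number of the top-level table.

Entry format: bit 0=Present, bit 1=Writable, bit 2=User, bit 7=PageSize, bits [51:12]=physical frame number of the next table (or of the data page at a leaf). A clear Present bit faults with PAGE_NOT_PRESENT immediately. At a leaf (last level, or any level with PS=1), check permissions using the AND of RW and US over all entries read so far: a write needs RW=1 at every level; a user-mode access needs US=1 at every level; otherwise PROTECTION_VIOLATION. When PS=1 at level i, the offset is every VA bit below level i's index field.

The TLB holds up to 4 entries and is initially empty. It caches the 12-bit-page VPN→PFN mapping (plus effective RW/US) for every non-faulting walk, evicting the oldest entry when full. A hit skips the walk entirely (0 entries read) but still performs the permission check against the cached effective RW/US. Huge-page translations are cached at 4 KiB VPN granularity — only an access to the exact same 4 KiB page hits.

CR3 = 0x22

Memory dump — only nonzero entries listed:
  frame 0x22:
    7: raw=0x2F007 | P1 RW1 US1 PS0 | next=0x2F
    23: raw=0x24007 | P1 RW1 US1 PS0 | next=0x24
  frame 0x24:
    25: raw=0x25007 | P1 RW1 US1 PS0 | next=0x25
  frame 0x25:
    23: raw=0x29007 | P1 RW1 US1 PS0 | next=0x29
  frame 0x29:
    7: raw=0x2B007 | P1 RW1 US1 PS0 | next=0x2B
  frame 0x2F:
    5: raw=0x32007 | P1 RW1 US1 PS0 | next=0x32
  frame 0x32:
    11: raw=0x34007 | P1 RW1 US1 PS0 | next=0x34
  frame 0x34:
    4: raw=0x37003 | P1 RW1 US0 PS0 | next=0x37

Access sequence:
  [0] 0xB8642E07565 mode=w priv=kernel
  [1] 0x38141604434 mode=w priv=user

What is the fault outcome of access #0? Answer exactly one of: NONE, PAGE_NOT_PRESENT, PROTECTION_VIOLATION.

Per-access translation:
#0 VA=0xB8642E07565 (w,kernel):
  [0] read 0x22 idx=23: raw=0x24007 flags P=1 W=1 U=1 S=0
  [1] read 0x24 idx=25: raw=0x25007 flags P=1 W=1 U=1 S=0
  [2] read 0x25 idx=23: raw=0x29007 flags P=1 W=1 U=1 S=0
  [3] read 0x29 idx=7: raw=0x2B007 flags P=1 W=1 U=1 S=0
  → PA=0x2B565  (4 entries read)
#1 VA=0x38141604434 (w,user):
  [0] read 0x22 idx=7: raw=0x2F007 flags P=1 W=1 U=1 S=0
  [1] read 0x2F idx=5: raw=0x32007 flags P=1 W=1 U=1 S=0
  [2] read 0x32 idx=11: raw=0x34007 flags P=1 W=1 U=1 S=0
  [3] read 0x34 idx=4: raw=0x37003 flags P=1 W=1 U=0 S=0
  ✗ PROTECTION_VIOLATION  [4 reads]

Access #0 fault: NONE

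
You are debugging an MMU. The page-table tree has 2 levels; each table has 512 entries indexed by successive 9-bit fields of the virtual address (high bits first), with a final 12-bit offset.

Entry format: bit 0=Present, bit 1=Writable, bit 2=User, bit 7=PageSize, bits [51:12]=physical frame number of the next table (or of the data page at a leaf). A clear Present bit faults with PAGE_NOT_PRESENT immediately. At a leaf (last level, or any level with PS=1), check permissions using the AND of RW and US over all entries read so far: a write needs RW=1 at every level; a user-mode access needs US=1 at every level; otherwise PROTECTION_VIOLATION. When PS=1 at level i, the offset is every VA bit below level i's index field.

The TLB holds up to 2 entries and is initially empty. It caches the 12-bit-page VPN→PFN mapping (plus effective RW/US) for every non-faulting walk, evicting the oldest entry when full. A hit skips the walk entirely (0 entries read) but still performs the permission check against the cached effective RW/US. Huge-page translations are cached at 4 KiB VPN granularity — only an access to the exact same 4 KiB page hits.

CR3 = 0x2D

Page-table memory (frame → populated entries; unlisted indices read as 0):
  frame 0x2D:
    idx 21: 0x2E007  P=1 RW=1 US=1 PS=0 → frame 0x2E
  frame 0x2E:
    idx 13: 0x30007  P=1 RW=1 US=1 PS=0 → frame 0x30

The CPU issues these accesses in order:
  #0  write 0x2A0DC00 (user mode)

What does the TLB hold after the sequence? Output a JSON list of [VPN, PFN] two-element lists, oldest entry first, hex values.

Walk each access:
#0 VA=0x2A0DC00 (w,user):
  L0: frame=0x2D idx=21 entry=0x2E007 [P=1 RW=1 US=1 PS=0]
  L1: frame=0x2E idx=13 entry=0x30007 [P=1 RW=1 US=1 PS=0]
  → PA=0x30C00  (2 entries read)

TLB: [["0x2A0D", "0x30"]]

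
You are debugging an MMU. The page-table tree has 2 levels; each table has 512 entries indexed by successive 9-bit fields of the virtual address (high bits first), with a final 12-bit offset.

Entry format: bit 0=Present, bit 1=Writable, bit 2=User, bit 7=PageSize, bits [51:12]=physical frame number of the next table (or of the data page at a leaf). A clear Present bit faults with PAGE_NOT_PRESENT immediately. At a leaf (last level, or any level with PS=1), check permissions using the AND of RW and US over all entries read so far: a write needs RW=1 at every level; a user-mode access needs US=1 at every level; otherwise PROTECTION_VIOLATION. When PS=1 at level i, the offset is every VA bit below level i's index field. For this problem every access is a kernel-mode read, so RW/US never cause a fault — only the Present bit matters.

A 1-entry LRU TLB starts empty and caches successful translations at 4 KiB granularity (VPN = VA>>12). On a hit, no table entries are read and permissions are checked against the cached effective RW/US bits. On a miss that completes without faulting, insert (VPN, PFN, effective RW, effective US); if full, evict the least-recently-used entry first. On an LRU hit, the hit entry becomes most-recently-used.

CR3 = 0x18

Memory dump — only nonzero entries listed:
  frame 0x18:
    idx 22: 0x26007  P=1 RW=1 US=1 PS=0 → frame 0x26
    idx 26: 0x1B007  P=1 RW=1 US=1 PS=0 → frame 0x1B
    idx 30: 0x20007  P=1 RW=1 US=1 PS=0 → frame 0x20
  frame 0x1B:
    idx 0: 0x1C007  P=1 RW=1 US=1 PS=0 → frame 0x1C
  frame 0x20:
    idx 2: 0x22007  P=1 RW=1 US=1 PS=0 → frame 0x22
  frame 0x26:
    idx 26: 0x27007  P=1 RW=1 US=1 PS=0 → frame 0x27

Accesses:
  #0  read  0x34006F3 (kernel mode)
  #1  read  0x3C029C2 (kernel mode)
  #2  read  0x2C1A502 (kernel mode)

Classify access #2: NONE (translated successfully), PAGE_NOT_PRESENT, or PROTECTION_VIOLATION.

Per-access translation:
#0 VA=0x34006F3 (r,kernel):
  L0 @0x18[26] → 0x1B007  P=1,RW=1,US=1,PS=0
  L1 @0x1B[0] → 0x1C007  P=1,RW=1,US=1,PS=0
  ⇒ phys 0x1C6F3  [2 reads]
#1 VA=0x3C029C2 (r,kernel):
  L0 @0x18[30] → 0x20007  P=1,RW=1,US=1,PS=0
  L1 @0x20[2] → 0x22007  P=1,RW=1,US=1,PS=0
  ⇒ phys 0x229C2  [2 reads]
#2 VA=0x2C1A502 (r,kernel):
  L0 @0x18[22] → 0x26007  P=1,RW=1,US=1,PS=0
  L1 @0x26[26] → 0x27007  P=1,RW=1,US=1,PS=0
  ⇒ phys 0x27502  [2 reads]

Access #2 fault: NONE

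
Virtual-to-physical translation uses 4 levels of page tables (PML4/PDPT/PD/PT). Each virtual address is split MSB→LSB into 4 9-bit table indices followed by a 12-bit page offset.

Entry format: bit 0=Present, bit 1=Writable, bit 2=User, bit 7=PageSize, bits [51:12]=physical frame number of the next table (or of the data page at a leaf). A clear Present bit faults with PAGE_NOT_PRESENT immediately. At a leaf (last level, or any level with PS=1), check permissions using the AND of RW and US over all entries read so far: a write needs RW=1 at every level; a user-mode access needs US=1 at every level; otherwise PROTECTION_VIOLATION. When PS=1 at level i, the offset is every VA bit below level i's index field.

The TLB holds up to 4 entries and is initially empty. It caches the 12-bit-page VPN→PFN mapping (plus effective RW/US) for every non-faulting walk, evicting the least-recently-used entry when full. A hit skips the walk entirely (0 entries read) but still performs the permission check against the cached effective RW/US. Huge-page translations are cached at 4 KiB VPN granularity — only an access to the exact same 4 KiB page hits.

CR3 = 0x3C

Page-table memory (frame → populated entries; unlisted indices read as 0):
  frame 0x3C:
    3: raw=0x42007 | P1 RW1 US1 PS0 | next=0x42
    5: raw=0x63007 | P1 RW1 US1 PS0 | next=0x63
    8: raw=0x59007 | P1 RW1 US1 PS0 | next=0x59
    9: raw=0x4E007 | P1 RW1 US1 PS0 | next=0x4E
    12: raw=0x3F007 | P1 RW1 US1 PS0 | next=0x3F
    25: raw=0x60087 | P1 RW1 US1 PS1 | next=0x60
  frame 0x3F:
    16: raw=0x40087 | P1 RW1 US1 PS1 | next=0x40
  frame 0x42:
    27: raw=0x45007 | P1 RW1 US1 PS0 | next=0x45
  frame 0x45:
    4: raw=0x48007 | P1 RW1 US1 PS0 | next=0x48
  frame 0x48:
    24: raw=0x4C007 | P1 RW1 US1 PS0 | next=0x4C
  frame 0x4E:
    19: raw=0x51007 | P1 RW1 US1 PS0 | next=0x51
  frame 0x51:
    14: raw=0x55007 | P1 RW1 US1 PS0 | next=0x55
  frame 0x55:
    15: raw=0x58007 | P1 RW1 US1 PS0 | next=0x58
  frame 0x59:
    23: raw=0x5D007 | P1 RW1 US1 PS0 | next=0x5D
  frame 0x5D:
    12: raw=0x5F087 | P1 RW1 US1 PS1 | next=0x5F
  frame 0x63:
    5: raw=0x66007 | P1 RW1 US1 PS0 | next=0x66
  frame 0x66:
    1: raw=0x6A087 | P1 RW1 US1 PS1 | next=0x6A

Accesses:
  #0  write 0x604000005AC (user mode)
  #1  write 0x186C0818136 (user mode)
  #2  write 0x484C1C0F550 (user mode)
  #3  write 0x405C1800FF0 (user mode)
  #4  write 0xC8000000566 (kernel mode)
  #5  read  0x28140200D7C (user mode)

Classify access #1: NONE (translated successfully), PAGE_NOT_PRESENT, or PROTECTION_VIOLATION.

Per-access translation:
#0 VA=0x604000005AC (w,user):
  [0] read 0x3C idx=12: raw=0x3F007 flags P=1 W=1 U=1 S=0
  [1] read 0x3F idx=16: raw=0x40087 flags P=1 W=1 U=1 S=1
  → PA=0x405AC (huge @L1)  (2 entries read)
#1 VA=0x186C0818136 (w,user):
  [0] read 0x3C idx=3: raw=0x42007 flags P=1 W=1 U=1 S=0
  [1] read 0x42 idx=27: raw=0x45007 flags P=1 W=1 U=1 S=0
  [2] read 0x45 idx=4: raw=0x48007 flags P=1 W=1 U=1 S=0
  [3] read 0x48 idx=24: raw=0x4C007 flags P=1 W=1 U=1 S=0
  → PA=0x4C136  (4 entries read)
#2 VA=0x484C1C0F550 (w,user):
  [0] read 0x3C idx=9: raw=0x4E007 flags P=1 W=1 U=1 S=0
  [1] read 0x4E idx=19: raw=0x51007 flags P=1 W=1 U=1 S=0
  [2] read 0x51 idx=14: raw=0x55007 flags P=1 W=1 U=1 S=0
  [3] read 0x55 idx=15: raw=0x58007 flags P=1 W=1 U=1 S=0
  → PA=0x58550  (4 entries read)
#3 VA=0x405C1800FF0 (w,user):
  [0] read 0x3C idx=8: raw=0x59007 flags P=1 W=1 U=1 S=0
  [1] read 0x59 idx=23: raw=0x5D007 flags P=1 W=1 U=1 S=0
  [2] read 0x5D idx=12: raw=0x5F087 flags P=1 W=1 U=1 S=1
  → PA=0x5FFF0 (huge @L2)  (3 entries read)
#4 VA=0xC8000000566 (w,kernel):
  [0] read 0x3C idx=25: raw=0x60087 flags P=1 W=1 U=1 S=1
  → PA=0x60566 (huge @L0)  (1 entries read)
#5 VA=0x28140200D7C (r,user):
  [0] read 0x3C idx=5: raw=0x63007 flags P=1 W=1 U=1 S=0
  [1] read 0x63 idx=5: raw=0x66007 flags P=1 W=1 U=1 S=0
  [2] read 0x66 idx=1: raw=0x6A087 flags P=1 W=1 U=1 S=1
  → PA=0x6AD7C (huge @L2)  (3 entries read)

Access #1 fault: NONE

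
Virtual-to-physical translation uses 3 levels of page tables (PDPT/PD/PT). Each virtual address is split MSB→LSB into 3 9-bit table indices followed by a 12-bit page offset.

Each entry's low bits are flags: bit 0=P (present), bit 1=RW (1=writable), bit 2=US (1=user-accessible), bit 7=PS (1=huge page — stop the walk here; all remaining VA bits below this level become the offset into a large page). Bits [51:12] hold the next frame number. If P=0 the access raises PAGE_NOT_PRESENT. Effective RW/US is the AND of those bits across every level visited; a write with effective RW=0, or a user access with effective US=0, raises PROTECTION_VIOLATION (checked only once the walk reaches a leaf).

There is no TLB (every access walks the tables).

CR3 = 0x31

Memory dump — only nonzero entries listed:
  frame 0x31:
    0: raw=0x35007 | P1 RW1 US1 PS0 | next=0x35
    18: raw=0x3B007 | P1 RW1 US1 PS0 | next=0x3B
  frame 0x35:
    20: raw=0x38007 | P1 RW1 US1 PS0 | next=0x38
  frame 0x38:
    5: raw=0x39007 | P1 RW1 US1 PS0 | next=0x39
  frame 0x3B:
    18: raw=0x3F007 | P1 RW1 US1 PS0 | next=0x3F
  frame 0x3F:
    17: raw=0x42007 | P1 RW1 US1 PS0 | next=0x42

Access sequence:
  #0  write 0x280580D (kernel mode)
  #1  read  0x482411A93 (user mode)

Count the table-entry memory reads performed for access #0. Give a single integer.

Walk each access:
#0 VA=0x280580D (w,kernel):
  L0: frame=0x31 idx=0 entry=0x35007 [P=1 RW=1 US=1 PS=0]
  L1: frame=0x35 idx=20 entry=0x38007 [P=1 RW=1 US=1 PS=0]
  L2: frame=0x38 idx=5 entry=0x39007 [P=1 RW=1 US=1 PS=0]
  ⇒ phys 0x3980D  [3 reads]
#1 VA=0x482411A93 (r,user):
  L0: frame=0x31 idx=18 entry=0x3B007 [P=1 RW=1 US=1 PS=0]
  L1: frame=0x3B idx=18 entry=0x3F007 [P=1 RW=1 US=1 PS=0]
  L2: frame=0x3F idx=17 entry=0x42007 [P=1 RW=1 US=1 PS=0]
  ⇒ phys 0x42A93  [3 reads]

Entries read for #0: 3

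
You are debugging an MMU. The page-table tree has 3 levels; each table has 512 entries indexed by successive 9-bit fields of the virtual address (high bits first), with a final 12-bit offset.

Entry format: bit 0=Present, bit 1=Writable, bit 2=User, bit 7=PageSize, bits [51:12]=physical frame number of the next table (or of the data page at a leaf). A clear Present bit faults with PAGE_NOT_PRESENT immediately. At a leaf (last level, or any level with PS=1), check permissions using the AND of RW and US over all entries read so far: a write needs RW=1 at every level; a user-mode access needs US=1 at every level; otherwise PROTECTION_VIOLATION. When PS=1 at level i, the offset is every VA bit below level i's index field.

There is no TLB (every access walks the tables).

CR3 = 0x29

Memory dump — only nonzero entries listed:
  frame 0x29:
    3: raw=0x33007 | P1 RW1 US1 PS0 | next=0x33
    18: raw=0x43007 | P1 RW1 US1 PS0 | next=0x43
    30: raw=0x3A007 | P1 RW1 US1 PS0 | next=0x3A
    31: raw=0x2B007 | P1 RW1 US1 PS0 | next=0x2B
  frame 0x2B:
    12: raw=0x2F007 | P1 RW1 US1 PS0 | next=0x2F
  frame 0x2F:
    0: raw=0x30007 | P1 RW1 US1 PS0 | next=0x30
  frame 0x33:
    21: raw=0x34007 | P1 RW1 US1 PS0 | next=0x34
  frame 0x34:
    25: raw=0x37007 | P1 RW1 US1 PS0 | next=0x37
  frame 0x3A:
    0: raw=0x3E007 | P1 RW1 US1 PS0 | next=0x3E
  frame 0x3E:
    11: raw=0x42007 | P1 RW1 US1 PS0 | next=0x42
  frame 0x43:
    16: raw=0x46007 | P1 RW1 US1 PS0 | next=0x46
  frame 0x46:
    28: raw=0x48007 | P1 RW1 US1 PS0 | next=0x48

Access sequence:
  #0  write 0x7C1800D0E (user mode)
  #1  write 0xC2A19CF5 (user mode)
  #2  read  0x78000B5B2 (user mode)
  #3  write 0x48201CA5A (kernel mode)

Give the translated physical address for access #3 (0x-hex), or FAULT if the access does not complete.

Per-access translation:
#0 VA=0x7C1800D0E (w,user):
  lvl0: tbl 0x29, slot 31 ⇒ 0x2B007 (P1/RW1/US1/PS0)
  lvl1: tbl 0x2B, slot 12 ⇒ 0x2F007 (P1/RW1/US1/PS0)
  lvl2: tbl 0x2F, slot 0 ⇒ 0x30007 (P1/RW1/US1/PS0)
  ✓ 0x30D0E  — 3 lookups
#1 VA=0xC2A19CF5 (w,user):
  lvl0: tbl 0x29, slot 3 ⇒ 0x33007 (P1/RW1/US1/PS0)
  lvl1: tbl 0x33, slot 21 ⇒ 0x34007 (P1/RW1/US1/PS0)
  lvl2: tbl 0x34, slot 25 ⇒ 0x37007 (P1/RW1/US1/PS0)
  ✓ 0x37CF5  — 3 lookups
#2 VA=0x78000B5B2 (r,user):
  lvl0: tbl 0x29, slot 30 ⇒ 0x3A007 (P1/RW1/US1/PS0)
  lvl1: tbl 0x3A, slot 0 ⇒ 0x3E007 (P1/RW1/US1/PS0)
  lvl2: tbl 0x3E, slot 11 ⇒ 0x42007 (P1/RW1/US1/PS0)
  ✓ 0x425B2  — 3 lookups
#3 VA=0x48201CA5A (w,kernel):
  lvl0: tbl 0x29, slot 18 ⇒ 0x43007 (P1/RW1/US1/PS0)
  lvl1: tbl 0x43, slot 16 ⇒ 0x46007 (P1/RW1/US1/PS0)
  lvl2: tbl 0x46, slot 28 ⇒ 0x48007 (P1/RW1/US1/PS0)
  ✓ 0x48A5A  — 3 lookups

Access #3 PA: 0x48A5A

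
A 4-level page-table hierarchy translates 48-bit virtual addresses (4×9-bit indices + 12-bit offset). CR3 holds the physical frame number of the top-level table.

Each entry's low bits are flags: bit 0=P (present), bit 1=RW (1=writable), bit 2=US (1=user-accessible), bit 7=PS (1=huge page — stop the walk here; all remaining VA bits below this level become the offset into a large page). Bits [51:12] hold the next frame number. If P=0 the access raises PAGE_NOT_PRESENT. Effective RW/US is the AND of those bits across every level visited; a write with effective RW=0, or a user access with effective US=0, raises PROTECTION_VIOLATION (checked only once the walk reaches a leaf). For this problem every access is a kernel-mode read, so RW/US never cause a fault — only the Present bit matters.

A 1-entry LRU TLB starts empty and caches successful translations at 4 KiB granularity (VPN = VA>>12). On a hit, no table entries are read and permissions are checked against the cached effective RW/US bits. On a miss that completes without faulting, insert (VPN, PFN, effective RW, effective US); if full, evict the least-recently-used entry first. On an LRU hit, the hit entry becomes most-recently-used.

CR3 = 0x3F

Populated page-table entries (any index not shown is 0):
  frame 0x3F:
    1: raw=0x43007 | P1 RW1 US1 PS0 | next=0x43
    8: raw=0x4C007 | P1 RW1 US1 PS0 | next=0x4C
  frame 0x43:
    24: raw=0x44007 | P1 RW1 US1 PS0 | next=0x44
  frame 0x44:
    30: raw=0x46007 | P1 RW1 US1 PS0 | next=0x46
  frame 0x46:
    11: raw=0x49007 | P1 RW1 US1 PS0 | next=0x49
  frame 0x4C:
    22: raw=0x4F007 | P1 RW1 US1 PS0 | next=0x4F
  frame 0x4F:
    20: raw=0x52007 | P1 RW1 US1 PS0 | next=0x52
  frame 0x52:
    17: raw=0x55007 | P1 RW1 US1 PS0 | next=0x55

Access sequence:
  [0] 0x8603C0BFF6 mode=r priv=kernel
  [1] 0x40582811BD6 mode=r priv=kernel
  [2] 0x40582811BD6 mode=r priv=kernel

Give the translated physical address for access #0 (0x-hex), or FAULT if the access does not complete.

Walk each access:
#0 VA=0x8603C0BFF6 (r,kernel):
  L0 @0x3F[1] → 0x43007  P=1,RW=1,US=1,PS=0
  L1 @0x43[24] → 0x44007  P=1,RW=1,US=1,PS=0
  L2 @0x44[30] → 0x46007  P=1,RW=1,US=1,PS=0
  L3 @0x46[11] → 0x49007  P=1,RW=1,US=1,PS=0
  → PA=0x49FF6  (4 entries read)
#1 VA=0x40582811BD6 (r,kernel):
  L0 @0x3F[8] → 0x4C007  P=1,RW=1,US=1,PS=0
  L1 @0x4C[22] → 0x4F007  P=1,RW=1,US=1,PS=0
  L2 @0x4F[20] → 0x52007  P=1,RW=1,US=1,PS=0
  L3 @0x52[17] → 0x55007  P=1,RW=1,US=1,PS=0
  → PA=0x55BD6  (4 entries read)
#2 VA=0x40582811BD6 (r,kernel):
  TLB hit vpn=0x40582811 → PA=0x55BD6

Access #0 PA: 0x49FF6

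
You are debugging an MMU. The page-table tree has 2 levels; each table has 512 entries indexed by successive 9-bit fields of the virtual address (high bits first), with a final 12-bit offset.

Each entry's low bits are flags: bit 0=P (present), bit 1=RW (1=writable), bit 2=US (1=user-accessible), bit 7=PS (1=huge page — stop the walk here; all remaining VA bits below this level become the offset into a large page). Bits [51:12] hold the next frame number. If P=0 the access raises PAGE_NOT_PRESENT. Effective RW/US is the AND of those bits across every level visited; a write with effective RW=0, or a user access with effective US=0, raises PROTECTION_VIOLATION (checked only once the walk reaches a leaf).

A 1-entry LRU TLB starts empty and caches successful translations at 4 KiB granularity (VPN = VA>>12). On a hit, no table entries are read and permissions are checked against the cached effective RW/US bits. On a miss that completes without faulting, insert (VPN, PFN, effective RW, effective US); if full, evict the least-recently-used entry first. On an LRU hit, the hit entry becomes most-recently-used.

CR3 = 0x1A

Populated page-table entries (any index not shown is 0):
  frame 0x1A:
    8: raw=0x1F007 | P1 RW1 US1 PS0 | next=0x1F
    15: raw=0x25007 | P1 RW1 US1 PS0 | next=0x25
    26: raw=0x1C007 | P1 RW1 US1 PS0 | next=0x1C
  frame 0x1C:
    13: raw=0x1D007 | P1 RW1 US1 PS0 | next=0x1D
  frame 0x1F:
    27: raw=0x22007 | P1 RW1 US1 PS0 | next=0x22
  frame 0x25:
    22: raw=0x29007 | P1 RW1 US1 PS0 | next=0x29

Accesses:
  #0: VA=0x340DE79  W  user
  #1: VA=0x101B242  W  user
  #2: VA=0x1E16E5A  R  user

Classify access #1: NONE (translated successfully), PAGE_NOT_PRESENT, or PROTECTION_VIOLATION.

Trace:
#0 VA=0x340DE79 (w,user):
  [0] read 0x1A idx=26: raw=0x1C007 flags P=1 W=1 U=1 S=0
  [1] read 0x1C idx=13: raw=0x1D007 flags P=1 W=1 U=1 S=0
  ⇒ phys 0x1DE79  [2 reads]
#1 VA=0x101B242 (w,user):
  [0] read 0x1A idx=8: raw=0x1F007 flags P=1 W=1 U=1 S=0
  [1] read 0x1F idx=27: raw=0x22007 flags P=1 W=1 U=1 S=0
  ⇒ phys 0x22242  [2 reads]
#2 VA=0x1E16E5A (r,user):
  [0] read 0x1A idx=15: raw=0x25007 flags P=1 W=1 U=1 S=0
  [1] read 0x25 idx=22: raw=0x29007 flags P=1 W=1 U=1 S=0
  ⇒ phys 0x29E5A  [2 reads]

Access #1 fault: NONE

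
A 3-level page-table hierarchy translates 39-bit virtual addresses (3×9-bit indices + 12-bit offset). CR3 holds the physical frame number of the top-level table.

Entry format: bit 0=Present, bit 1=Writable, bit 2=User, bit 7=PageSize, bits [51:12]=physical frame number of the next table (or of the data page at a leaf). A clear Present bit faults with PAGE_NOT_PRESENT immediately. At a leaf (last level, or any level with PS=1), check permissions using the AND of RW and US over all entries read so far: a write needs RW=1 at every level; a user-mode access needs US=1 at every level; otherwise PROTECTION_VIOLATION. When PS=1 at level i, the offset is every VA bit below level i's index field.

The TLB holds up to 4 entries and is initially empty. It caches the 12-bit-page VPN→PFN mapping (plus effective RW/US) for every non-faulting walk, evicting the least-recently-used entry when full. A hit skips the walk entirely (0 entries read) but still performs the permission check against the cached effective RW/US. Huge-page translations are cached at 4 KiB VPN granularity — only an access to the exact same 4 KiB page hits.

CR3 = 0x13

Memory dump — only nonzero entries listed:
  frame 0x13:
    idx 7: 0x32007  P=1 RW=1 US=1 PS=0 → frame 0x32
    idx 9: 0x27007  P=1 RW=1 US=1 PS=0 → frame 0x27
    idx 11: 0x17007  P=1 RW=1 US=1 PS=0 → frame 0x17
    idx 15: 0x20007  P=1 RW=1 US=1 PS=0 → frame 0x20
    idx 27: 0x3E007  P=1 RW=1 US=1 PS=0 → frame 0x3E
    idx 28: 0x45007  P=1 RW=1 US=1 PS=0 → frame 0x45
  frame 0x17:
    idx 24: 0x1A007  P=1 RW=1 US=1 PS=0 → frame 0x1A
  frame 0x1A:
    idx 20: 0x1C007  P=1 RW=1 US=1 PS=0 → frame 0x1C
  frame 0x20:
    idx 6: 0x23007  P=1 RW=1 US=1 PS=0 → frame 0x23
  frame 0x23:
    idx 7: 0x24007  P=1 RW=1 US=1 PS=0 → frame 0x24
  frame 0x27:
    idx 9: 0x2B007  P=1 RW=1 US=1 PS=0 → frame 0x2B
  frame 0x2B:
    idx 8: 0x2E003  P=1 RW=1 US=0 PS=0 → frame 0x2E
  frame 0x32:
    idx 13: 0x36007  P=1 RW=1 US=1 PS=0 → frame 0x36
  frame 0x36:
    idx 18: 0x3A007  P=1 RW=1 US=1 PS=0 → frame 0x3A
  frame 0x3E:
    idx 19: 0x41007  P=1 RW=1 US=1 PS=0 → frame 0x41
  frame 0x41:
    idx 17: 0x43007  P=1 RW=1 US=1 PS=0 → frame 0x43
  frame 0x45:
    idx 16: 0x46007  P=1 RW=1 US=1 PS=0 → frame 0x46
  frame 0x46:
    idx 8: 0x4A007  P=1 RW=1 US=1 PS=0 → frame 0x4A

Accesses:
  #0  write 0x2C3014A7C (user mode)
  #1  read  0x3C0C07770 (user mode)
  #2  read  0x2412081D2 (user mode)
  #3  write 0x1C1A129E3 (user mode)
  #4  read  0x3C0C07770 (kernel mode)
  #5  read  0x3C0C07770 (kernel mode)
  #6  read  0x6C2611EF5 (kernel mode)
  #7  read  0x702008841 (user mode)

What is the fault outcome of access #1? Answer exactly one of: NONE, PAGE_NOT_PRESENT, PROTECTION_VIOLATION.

Per-access translation:
#0 VA=0x2C3014A7C (w,user):
  [0] read 0x13 idx=11: raw=0x17007 flags P=1 W=1 U=1 S=0
  [1] read 0x17 idx=24: raw=0x1A007 flags P=1 W=1 U=1 S=0
  [2] read 0x1A idx=20: raw=0x1C007 flags P=1 W=1 U=1 S=0
  ⇒ phys 0x1CA7C  [3 reads]
#1 VA=0x3C0C07770 (r,user):
  [0] read 0x13 idx=15: raw=0x20007 flags P=1 W=1 U=1 S=0
  [1] read 0x20 idx=6: raw=0x23007 flags P=1 W=1 U=1 S=0
  [2] read 0x23 idx=7: raw=0x24007 flags P=1 W=1 U=1 S=0
  ⇒ phys 0x24770  [3 reads]
#2 VA=0x2412081D2 (r,user):
  [0] read 0x13 idx=9: raw=0x27007 flags P=1 W=1 U=1 S=0
  [1] read 0x27 idx=9: raw=0x2B007 flags P=1 W=1 U=1 S=0
  [2] read 0x2B idx=8: raw=0x2E003 flags P=1 W=1 U=0 S=0
  ✗ PROTECTION_VIOLATION  [3 reads]
#3 VA=0x1C1A129E3 (w,user):
  [0] read 0x13 idx=7: raw=0x32007 flags P=1 W=1 U=1 S=0
  [1] read 0x32 idx=13: raw=0x36007 flags P=1 W=1 U=1 S=0
  [2] read 0x36 idx=18: raw=0x3A007 flags P=1 W=1 U=1 S=0
  ⇒ phys 0x3A9E3  [3 reads]
#4 VA=0x3C0C07770 (r,kernel):
  TLB hit vpn=0x3C0C07 → PA=0x24770
#5 VA=0x3C0C07770 (r,kernel):
  TLB hit vpn=0x3C0C07 → PA=0x24770
#6 VA=0x6C2611EF5 (r,kernel):
  [0] read 0x13 idx=27: raw=0x3E007 flags P=1 W=1 U=1 S=0
  [1] read 0x3E idx=19: raw=0x41007 flags P=1 W=1 U=1 S=0
  [2] read 0x41 idx=17: raw=0x43007 flags P=1 W=1 U=1 S=0
  ⇒ phys 0x43EF5  [3 reads]
#7 VA=0x702008841 (r,user):
  [0] read 0x13 idx=28: raw=0x45007 flags P=1 W=1 U=1 S=0
  [1] read 0x45 idx=16: raw=0x46007 flags P=1 W=1 U=1 S=0
  [2] read 0x46 idx=8: raw=0x4A007 flags P=1 W=1 U=1 S=0
  ⇒ phys 0x4A841  [3 reads]

Access #1 fault: NONE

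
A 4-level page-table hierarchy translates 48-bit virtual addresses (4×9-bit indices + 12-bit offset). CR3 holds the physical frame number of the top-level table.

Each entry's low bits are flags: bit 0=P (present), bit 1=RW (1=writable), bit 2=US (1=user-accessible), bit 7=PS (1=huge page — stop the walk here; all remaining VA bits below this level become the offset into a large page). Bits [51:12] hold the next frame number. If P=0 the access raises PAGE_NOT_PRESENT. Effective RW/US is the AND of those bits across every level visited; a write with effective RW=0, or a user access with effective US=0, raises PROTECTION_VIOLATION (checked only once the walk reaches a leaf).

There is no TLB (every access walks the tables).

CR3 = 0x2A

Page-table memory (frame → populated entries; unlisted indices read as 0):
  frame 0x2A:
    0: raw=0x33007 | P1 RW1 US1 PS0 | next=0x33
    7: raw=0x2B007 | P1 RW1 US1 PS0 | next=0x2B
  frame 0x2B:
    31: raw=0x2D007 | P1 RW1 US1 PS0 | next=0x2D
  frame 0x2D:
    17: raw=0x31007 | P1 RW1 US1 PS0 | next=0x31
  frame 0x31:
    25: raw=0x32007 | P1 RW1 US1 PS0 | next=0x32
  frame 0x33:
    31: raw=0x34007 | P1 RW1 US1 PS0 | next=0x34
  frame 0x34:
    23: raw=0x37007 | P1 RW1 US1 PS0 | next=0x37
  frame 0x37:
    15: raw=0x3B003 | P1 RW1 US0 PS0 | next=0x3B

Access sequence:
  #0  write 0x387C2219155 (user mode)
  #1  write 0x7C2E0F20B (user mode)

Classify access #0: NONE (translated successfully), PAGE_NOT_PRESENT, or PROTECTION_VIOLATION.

Walk each access:
#0 VA=0x387C2219155 (w,user):
  [0] read 0x2A idx=7: raw=0x2B007 flags P=1 W=1 U=1 S=0
  [1] read 0x2B idx=31: raw=0x2D007 flags P=1 W=1 U=1 S=0
  [2] read 0x2D idx=17: raw=0x31007 flags P=1 W=1 U=1 S=0
  [3] read 0x31 idx=25: raw=0x32007 flags P=1 W=1 U=1 S=0
  ✓ 0x32155  — 4 lookups
#1 VA=0x7C2E0F20B (w,user):
  [0] read 0x2A idx=0: raw=0x33007 flags P=1 W=1 U=1 S=0
  [1] read 0x33 idx=31: raw=0x34007 flags P=1 W=1 U=1 S=0
  [2] read 0x34 idx=23: raw=0x37007 flags P=1 W=1 U=1 S=0
  [3] read 0x37 idx=15: raw=0x3B003 flags P=1 W=1 U=0 S=0
  ⇒ fault: PROTECTION_VIOLATION  — 4 lookups

Access #0 fault: NONE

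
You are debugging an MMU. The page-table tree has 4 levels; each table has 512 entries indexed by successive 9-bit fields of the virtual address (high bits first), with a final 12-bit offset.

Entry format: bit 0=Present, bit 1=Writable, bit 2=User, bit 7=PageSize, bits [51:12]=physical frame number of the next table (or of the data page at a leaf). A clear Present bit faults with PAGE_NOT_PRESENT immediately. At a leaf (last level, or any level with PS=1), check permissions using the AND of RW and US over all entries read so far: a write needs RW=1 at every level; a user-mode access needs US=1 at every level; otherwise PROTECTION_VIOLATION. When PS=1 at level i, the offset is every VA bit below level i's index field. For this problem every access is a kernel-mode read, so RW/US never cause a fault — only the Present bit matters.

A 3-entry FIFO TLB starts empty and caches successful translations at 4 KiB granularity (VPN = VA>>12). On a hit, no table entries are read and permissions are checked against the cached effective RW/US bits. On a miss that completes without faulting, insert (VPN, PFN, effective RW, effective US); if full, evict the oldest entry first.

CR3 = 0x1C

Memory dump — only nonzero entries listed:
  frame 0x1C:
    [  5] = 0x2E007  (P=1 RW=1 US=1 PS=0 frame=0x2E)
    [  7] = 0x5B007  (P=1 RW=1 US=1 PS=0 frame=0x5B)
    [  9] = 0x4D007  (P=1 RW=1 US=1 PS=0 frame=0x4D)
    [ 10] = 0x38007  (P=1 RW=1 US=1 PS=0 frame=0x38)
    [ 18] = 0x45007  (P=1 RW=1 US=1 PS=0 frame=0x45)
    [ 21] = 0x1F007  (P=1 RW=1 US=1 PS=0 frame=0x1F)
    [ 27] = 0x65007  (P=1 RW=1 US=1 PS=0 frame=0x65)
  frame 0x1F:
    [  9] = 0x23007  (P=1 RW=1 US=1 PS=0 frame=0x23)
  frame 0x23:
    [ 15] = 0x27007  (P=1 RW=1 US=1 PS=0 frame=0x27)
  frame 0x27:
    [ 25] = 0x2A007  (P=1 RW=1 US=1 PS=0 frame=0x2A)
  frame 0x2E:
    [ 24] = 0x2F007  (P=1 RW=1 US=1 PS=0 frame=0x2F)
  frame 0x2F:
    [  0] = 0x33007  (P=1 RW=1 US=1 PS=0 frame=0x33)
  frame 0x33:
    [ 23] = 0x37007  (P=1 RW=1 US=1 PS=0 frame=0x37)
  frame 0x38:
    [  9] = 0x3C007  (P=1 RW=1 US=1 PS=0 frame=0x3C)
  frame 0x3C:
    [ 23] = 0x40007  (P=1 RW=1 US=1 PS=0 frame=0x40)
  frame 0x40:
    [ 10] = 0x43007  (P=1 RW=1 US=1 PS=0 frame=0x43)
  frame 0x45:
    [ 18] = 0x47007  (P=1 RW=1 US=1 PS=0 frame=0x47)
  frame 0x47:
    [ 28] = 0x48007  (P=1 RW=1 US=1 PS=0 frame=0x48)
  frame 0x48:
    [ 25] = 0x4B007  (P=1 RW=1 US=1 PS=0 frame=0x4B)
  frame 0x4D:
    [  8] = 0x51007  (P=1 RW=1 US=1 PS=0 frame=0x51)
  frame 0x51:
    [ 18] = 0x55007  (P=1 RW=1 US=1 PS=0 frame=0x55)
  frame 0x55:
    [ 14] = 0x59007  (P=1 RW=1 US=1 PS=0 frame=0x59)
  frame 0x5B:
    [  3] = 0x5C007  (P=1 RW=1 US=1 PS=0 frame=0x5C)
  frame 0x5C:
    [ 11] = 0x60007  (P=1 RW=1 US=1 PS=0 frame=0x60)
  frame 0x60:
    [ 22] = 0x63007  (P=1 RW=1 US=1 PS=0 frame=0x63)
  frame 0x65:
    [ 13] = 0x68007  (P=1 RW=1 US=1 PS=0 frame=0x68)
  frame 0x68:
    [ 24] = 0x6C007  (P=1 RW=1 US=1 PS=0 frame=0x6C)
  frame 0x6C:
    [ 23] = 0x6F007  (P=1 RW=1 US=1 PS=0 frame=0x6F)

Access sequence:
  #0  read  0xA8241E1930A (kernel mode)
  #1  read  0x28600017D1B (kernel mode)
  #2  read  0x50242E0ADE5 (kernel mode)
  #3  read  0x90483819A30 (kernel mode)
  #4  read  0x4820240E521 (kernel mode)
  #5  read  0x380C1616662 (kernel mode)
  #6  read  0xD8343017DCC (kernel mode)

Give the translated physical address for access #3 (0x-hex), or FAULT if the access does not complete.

Trace:
#0 VA=0xA8241E1930A (r,kernel):
  L0: frame=0x1C idx=21 entry=0x1F007 [P=1 RW=1 US=1 PS=0]
  L1: frame=0x1F idx=9 entry=0x23007 [P=1 RW=1 US=1 PS=0]
  L2: frame=0x23 idx=15 entry=0x27007 [P=1 RW=1 US=1 PS=0]
  L3: frame=0x27 idx=25 entry=0x2A007 [P=1 RW=1 US=1 PS=0]
  ⇒ phys 0x2A30A  [4 reads]
#1 VA=0x28600017D1B (r,kernel):
  L0: frame=0x1C idx=5 entry=0x2E007 [P=1 RW=1 US=1 PS=0]
  L1: frame=0x2E idx=24 entry=0x2F007 [P=1 RW=1 US=1 PS=0]
  L2: frame=0x2F idx=0 entry=0x33007 [P=1 RW=1 US=1 PS=0]
  L3: frame=0x33 idx=23 entry=0x37007 [P=1 RW=1 US=1 PS=0]
  ⇒ phys 0x37D1B  [4 reads]
#2 VA=0x50242E0ADE5 (r,kernel):
  L0: frame=0x1C idx=10 entry=0x38007 [P=1 RW=1 US=1 PS=0]
  L1: frame=0x38 idx=9 entry=0x3C007 [P=1 RW=1 US=1 PS=0]
  L2: frame=0x3C idx=23 entry=0x40007 [P=1 RW=1 US=1 PS=0]
  L3: frame=0x40 idx=10 entry=0x43007 [P=1 RW=1 US=1 PS=0]
  ⇒ phys 0x43DE5  [4 reads]
#3 VA=0x90483819A30 (r,kernel):
  L0: frame=0x1C idx=18 entry=0x45007 [P=1 RW=1 US=1 PS=0]
  L1: frame=0x45 idx=18 entry=0x47007 [P=1 RW=1 US=1 PS=0]
  L2: frame=0x47 idx=28 entry=0x48007 [P=1 RW=1 US=1 PS=0]
  L3: frame=0x48 idx=25 entry=0x4B007 [P=1 RW=1 US=1 PS=0]
  ⇒ phys 0x4BA30  [4 reads]
#4 VA=0x4820240E521 (r,kernel):
  L0: frame=0x1C idx=9 entry=0x4D007 [P=1 RW=1 US=1 PS=0]
  L1: frame=0x4D idx=8 entry=0x51007 [P=1 RW=1 US=1 PS=0]
  L2: frame=0x51 idx=18 entry=0x55007 [P=1 RW=1 US=1 PS=0]
  L3: frame=0x55 idx=14 entry=0x59007 [P=1 RW=1 US=1 PS=0]
  ⇒ phys 0x59521  [4 reads]
#5 VA=0x380C1616662 (r,kernel):
  L0: frame=0x1C idx=7 entry=0x5B007 [P=1 RW=1 US=1 PS=0]
  L1: frame=0x5B idx=3 entry=0x5C007 [P=1 RW=1 US=1 PS=0]
  L2: frame=0x5C idx=11 entry=0x60007 [P=1 RW=1 US=1 PS=0]
  L3: frame=0x60 idx=22 entry=0x63007 [P=1 RW=1 US=1 PS=0]
  ⇒ phys 0x63662  [4 reads]
#6 VA=0xD8343017DCC (r,kernel):
  L0: frame=0x1C idx=27 entry=0x65007 [P=1 RW=1 US=1 PS=0]
  L1: frame=0x65 idx=13 entry=0x68007 [P=1 RW=1 US=1 PS=0]
  L2: frame=0x68 idx=24 entry=0x6C007 [P=1 RW=1 US=1 PS=0]
  L3: frame=0x6C idx=23 entry=0x6F007 [P=1 RW=1 US=1 PS=0]
  ⇒ phys 0x6FDCC  [4 reads]

Access #3 PA: 0x4BA30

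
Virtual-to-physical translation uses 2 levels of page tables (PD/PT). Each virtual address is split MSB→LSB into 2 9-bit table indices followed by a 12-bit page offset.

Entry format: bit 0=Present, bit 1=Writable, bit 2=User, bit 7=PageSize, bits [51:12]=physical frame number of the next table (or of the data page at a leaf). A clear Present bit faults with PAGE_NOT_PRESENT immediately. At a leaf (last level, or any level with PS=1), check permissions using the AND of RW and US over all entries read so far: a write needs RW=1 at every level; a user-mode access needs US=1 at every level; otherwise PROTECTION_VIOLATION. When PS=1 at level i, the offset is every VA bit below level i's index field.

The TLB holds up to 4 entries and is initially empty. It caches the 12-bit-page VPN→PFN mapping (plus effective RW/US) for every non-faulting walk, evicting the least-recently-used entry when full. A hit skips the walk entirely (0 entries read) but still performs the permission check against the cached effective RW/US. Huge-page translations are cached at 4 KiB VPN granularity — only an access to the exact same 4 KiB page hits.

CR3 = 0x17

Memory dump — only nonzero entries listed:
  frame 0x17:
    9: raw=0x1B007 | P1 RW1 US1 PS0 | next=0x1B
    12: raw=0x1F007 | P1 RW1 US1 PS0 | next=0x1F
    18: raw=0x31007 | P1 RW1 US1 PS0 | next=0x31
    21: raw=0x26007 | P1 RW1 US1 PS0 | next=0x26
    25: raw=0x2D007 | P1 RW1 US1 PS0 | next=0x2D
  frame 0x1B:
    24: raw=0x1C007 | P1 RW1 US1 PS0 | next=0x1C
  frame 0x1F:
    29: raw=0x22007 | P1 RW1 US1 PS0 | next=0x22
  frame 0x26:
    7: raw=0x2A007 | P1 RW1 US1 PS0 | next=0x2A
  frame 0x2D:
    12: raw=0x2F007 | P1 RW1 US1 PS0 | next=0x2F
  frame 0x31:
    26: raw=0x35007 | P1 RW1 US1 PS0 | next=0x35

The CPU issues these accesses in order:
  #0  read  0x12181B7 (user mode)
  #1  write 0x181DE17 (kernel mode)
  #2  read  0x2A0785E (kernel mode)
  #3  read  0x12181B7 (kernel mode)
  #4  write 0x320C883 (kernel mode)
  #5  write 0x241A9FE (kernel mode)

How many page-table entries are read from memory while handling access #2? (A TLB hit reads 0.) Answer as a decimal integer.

Walk each access:
#0 VA=0x12181B7 (r,user):
  L0 @0x17[9] → 0x1B007  P=1,RW=1,US=1,PS=0
  L1 @0x1B[24] → 0x1C007  P=1,RW=1,US=1,PS=0
  ⇒ phys 0x1C1B7  [2 reads]
#1 VA=0x181DE17 (w,kernel):
  L0 @0x17[12] → 0x1F007  P=1,RW=1,US=1,PS=0
  L1 @0x1F[29] → 0x22007  P=1,RW=1,US=1,PS=0
  ⇒ phys 0x22E17  [2 reads]
#2 VA=0x2A0785E (r,kernel):
  L0 @0x17[21] → 0x26007  P=1,RW=1,US=1,PS=0
  L1 @0x26[7] → 0x2A007  P=1,RW=1,US=1,PS=0
  ⇒ phys 0x2A85E  [2 reads]
#3 VA=0x12181B7 (r,kernel):
  TLB hit vpn=0x1218 → PA=0x1C1B7
#4 VA=0x320C883 (w,kernel):
  L0 @0x17[25] → 0x2D007  P=1,RW=1,US=1,PS=0
  L1 @0x2D[12] → 0x2F007  P=1,RW=1,US=1,PS=0
  ⇒ phys 0x2F883  [2 reads]
#5 VA=0x241A9FE (w,kernel):
  L0 @0x17[18] → 0x31007  P=1,RW=1,US=1,PS=0
  L1 @0x31[26] → 0x35007  P=1,RW=1,US=1,PS=0
  ⇒ phys 0x359FE  [2 reads]

Entries read for #2: 2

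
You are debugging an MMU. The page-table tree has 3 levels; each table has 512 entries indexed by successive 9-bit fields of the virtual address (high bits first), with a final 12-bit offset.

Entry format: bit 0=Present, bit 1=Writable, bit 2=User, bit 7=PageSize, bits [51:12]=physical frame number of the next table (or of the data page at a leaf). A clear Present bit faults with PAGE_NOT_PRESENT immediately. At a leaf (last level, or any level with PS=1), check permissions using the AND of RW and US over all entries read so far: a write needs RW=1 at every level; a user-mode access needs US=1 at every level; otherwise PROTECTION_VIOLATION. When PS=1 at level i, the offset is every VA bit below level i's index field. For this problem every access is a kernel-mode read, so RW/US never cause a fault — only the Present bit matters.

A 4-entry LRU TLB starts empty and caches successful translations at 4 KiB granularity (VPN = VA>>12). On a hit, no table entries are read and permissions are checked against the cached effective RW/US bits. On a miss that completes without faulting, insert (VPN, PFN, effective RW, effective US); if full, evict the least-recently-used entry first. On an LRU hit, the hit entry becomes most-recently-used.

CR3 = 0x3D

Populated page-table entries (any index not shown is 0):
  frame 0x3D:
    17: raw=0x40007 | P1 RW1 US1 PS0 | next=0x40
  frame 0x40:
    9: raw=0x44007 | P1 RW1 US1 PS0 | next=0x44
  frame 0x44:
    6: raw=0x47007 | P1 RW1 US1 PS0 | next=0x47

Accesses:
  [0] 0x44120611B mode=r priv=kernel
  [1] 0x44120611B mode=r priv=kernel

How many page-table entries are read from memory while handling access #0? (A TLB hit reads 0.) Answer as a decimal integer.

Walk each access:
#0 VA=0x44120611B (r,kernel):
  lvl0: tbl 0x3D, slot 17 ⇒ 0x40007 (P1/RW1/US1/PS0)
  lvl1: tbl 0x40, slot 9 ⇒ 0x44007 (P1/RW1/US1/PS0)
  lvl2: tbl 0x44, slot 6 ⇒ 0x47007 (P1/RW1/US1/PS0)
  → PA=0x4711B  (3 entries read)
#1 VA=0x44120611B (r,kernel):
  TLB hit vpn=0x441206 → PA=0x4711B

Entries read for #0: 3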